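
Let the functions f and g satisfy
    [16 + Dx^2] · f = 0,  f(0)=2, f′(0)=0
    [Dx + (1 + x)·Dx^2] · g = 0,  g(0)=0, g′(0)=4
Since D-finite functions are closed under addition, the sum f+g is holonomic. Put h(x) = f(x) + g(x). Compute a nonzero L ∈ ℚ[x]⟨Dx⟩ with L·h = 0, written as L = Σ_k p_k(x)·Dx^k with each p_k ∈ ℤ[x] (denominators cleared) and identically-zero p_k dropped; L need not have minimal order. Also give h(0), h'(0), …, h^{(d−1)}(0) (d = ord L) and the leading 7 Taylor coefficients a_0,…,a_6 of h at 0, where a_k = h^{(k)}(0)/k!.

L = (176 + 256·x + 128·x^2)·Dx + (144 + 400·x + 384·x^2 + 128·x^3)·Dx^2 + (11 + 16·x + 8·x^2)·Dx^3 + (9 + 25·x + 24·x^2 + 8·x^3)·Dx^4  (order 4).
h: a_k = 2, 4, -18, 4/3, 61/3, 4/5, -542/45, …
ICs: h(0) = 2, h′(0) = 4, h′′(0) = -36, h′′′(0) = 8.

f: a_k = 2, 0, -16, 0, 64/3, 0, -512/45, …
g: a_k = 0, 4, -2, 4/3, -1, 4/5, -2/3, …
h₀=f+g: left-lcm gives L₀, ord ≤ 4.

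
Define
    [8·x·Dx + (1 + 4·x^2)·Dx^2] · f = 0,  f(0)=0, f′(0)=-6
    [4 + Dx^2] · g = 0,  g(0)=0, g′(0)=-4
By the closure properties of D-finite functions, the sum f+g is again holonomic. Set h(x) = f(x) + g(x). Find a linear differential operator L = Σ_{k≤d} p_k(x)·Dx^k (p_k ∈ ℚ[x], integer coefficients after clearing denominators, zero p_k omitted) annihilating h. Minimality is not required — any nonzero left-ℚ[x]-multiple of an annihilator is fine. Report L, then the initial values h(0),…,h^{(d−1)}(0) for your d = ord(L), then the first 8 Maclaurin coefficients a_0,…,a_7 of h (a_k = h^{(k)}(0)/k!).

f: a_k = 0, -6, 0, 8, 0, -96/5, 0, 384/7, …
g: a_k = 0, -4, 0, 8/3, 0, -8/15, 0, 16/315, …
L₀ := lclm(L_f,L_g); ord L₀ ≤ 2+2.
L = (-352·x + 1792·x^3 + 512·x^5)·Dx + (-4 + 112·x^2 + 576·x^4 + 256·x^6)·Dx^2 + (-88·x + 448·x^3 + 128·x^5)·Dx^3 + (-1 + 28·x^2 + 144·x^4 + 64·x^6)·Dx^4  (order 4).
h: a_k = 0, -10, 0, 32/3, 0, -296/15, 0, 17296/315, …
ICs: h(0) = 0, h′(0) = -10, h′′(0) = 0, h′′′(0) = 64.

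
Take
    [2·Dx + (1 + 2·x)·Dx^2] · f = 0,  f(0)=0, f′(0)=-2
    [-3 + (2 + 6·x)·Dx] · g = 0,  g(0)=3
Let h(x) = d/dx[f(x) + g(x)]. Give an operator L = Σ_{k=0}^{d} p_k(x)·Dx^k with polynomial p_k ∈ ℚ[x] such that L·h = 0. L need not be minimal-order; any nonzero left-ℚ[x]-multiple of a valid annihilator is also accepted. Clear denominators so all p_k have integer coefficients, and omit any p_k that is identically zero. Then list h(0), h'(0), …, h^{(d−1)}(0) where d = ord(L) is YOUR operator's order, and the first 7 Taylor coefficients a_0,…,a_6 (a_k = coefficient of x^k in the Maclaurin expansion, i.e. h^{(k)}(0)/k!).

L = (-6 + 36·x) + (5 + 84·x + 180·x^2)·Dx + (2 + 22·x + 72·x^2 + 72·x^3)·Dx^2  (order 2).
h: a_k = 5/2, -11/4, 115/16, -703/32, 17323/256, -105013/512, 1253447/2048, …
ICs: h(0) = 5/2, h′(0) = -11/4.

f: a_k = 0, -2, 2, -8/3, 4, -32/5, 32/3, …
g: a_k = 3, 9/2, -27/8, 81/16, -1215/128, 5103/256, -45927/1024, …
Sum ⇒ L₀ = lclm(L_f,L_g) in ℚ(x)⟨Dx⟩.
Differentiate: ansatz ord ≤ ord L₀ ⇒ L.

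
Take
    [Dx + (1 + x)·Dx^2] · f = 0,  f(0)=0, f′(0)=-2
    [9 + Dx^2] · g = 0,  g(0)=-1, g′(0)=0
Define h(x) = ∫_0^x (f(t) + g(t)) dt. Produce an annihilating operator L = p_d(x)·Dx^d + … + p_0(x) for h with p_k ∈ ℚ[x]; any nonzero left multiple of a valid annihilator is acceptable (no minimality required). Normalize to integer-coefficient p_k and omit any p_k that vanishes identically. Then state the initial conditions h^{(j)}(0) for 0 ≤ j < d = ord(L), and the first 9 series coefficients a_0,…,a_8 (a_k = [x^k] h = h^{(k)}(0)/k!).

f: a_k = 0, -2, 1, -2/3, 1/2, -2/5, 1/3, -2/7, 1/4, …
g: a_k = -1, 0, 9/2, 0, -27/8, 0, 81/80, 0, -729/4480, …
h₀=f+g: left-lcm gives L₀, ord ≤ 4.
h=∫₀ˣh₀: take L = L₀·Dx.
L = (135 + 162·x + 81·x^2)·Dx^2 + (99 + 261·x + 243·x^2 + 81·x^3)·Dx^3 + (15 + 18·x + 9·x^2)·Dx^4 + (11 + 29·x + 27·x^2 + 9·x^3)·Dx^5  (order 5).
h: a_k = 0, -1, -1, 11/6, -1/6, -23/40, -1/15, 323/1680, -1/28, …
ICs: h(0) = 0, h′(0) = -1, h′′(0) = -2, h′′′(0) = 11, h′′′′(0) = -4.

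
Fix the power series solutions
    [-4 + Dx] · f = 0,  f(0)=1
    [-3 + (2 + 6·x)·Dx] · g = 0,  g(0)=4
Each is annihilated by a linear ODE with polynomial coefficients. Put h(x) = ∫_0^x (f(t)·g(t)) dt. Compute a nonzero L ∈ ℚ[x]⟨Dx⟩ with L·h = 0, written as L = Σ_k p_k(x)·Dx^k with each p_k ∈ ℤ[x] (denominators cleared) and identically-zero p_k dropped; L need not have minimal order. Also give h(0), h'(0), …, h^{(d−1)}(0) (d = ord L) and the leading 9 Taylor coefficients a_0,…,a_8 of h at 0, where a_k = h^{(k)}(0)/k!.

L = (-11 - 24·x)·Dx + (2 + 6·x)·Dx^2  (order 2).
h: a_k = 0, 4, 11, 103/6, 953/48, 8161/480, 76883/5760, 497863/80640, 9695729/1290240, …
ICs: h(0) = 0, h′(0) = 4.

f: a_k = 1, 4, 8, 32/3, 32/3, 128/15, 256/45, 1024/315, 512/315, …
g: a_k = 4, 6, -9/2, 27/4, -405/32, 1701/64, -15309/256, 72171/512, -2814669/8192, …
L₀ := L_f ⊗_s L_g (sym. prod.), ord ≤ 1.
h=∫h₀ ⇒ L = L₀·Dx.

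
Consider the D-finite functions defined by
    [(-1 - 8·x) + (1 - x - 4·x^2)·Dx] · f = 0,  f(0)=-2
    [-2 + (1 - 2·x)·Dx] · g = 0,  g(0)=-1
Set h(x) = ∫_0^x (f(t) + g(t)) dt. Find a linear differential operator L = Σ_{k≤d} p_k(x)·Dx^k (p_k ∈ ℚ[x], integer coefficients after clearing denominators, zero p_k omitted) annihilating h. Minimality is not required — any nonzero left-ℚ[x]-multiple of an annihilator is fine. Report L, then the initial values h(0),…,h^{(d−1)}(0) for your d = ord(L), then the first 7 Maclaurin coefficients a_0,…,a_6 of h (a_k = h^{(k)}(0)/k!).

f: a_k = -2, -2, -10, -18, -58, -130, -362, …
g: a_k = -1, -2, -4, -8, -16, -32, -64, …
L₀ := lclm(L_f,L_g); ord L₀ ≤ 1+1.
∫: right-multiply L₀ by Dx.
L = (12 - 48·x + 192·x^2 - 128·x^3)·Dx + (-2 - 96·x^2 + 352·x^3 - 256·x^4)·Dx^2 + (-1 + 11·x - 30·x^2 + 80·x^4 - 64·x^5)·Dx^3  (order 3).
h: a_k = 0, -3, -2, -14/3, -13/2, -74/5, -27, …
ICs: h(0) = 0, h′(0) = -3, h′′(0) = -4.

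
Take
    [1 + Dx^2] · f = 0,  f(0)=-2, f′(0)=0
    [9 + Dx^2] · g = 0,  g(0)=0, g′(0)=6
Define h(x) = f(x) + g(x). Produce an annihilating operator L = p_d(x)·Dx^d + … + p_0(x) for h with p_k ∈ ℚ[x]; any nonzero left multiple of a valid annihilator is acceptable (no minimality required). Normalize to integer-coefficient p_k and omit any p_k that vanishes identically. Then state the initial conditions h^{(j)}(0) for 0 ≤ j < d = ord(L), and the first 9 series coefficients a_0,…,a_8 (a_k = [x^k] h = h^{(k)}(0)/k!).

L = 9 + 10·Dx^2 + Dx^4  (order 4).
h: a_k = -2, 6, 1, -9, -1/12, 81/20, 1/360, -243/280, -1/20160, …
ICs: h(0) = -2, h′(0) = 6, h′′(0) = 2, h′′′(0) = -54.

f: a_k = -2, 0, 1, 0, -1/12, 0, 1/360, 0, -1/20160, …
g: a_k = 0, 6, 0, -9, 0, 81/20, 0, -243/280, 0, …
Weyl lclm of L_f,L_g ⇒ L₀ (ord ≤ 4).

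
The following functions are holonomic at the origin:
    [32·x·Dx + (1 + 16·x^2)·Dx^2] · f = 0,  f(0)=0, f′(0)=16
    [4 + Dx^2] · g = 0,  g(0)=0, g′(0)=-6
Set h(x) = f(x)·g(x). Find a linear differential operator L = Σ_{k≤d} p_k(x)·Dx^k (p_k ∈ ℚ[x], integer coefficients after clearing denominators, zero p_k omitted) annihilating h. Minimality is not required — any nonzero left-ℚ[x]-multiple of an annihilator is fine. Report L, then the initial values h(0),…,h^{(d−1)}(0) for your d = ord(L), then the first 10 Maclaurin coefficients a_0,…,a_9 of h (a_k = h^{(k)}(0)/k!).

L = (1360 + 60416·x^2 + 106496·x^4 + 262144·x^6 + 1048576·x^8) + (2304·x + 45056·x^3 + 196608·x^5 + 1048576·x^7)·Dx + (360 + 15872·x^2 + 36864·x^4 + 131072·x^6 + 524288·x^8)·Dx^2 + (576·x + 11264·x^3 + 49152·x^5 + 262144·x^7)·Dx^3 + (5 + 192·x^2 + 2560·x^4 + 16384·x^6 + 65536·x^8)·Dx^4  (order 4).
h: a_k = 0, 0, -96, 0, 576, 0, -15808/3, 0, 59520, 0, …
ICs: h(0) = 0, h′(0) = 0, h′′(0) = -192, h′′′(0) = 0.

f: a_k = 0, 16, 0, -256/3, 0, 4096/5, 0, -65536/7, 0, 1048576/9, …
g: a_k = 0, -6, 0, 4, 0, -4/5, 0, 8/105, 0, -4/945, …
f·g: L₀ = L_f ⊗_s L_g, ord ≤ 2·2.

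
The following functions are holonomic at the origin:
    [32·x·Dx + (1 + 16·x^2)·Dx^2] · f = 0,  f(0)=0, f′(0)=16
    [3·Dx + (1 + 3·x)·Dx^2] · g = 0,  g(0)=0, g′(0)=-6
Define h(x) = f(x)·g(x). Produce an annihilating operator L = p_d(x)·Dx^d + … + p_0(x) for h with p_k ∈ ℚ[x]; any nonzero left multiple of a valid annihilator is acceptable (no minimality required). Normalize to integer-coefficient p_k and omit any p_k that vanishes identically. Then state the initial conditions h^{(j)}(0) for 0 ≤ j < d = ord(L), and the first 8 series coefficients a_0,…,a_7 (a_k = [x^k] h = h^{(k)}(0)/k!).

f: a_k = 0, 16, 0, -256/3, 0, 4096/5, 0, -65536/7, …
g: a_k = 0, -6, 9, -18, 81/2, -486/5, 243, -4374/7, …
L₀ := L_f ⊗_s L_g (sym. prod.), ord ≤ 4.
L = (15744 + 89280·x + 811008·x^2 + 5299200·x^3 + 13271040·x^4 + 17252352·x^5 + 21233664·x^7)·Dx + (4258 + 91200·x + 775488·x^2 + 4635648·x^3 + 18247680·x^4 + 41140224·x^5 + 46448640·x^6 + 21233664·x^7 + 74317824·x^8)·Dx^2 + (492 + 12548·x + 131328·x^2 + 747968·x^3 + 3219456·x^4 + 10146816·x^5 + 21233664·x^6 + 24920064·x^7 + 21233664·x^8 + 42467328·x^9)·Dx^3 + (73 + 822·x + 6161·x^2 + 34944·x^3 + 151168·x^4 + 500736·x^5 + 1322496·x^6 + 2654208·x^7 + 3244032·x^8 + 3538944·x^9 + 5308416·x^10)·Dx^4  (order 4).
h: a_k = 0, 0, -96, 144, 224, -120, -24672/5, 39024/5, …
ICs: h(0) = 0, h′(0) = 0, h′′(0) = -192, h′′′(0) = 864.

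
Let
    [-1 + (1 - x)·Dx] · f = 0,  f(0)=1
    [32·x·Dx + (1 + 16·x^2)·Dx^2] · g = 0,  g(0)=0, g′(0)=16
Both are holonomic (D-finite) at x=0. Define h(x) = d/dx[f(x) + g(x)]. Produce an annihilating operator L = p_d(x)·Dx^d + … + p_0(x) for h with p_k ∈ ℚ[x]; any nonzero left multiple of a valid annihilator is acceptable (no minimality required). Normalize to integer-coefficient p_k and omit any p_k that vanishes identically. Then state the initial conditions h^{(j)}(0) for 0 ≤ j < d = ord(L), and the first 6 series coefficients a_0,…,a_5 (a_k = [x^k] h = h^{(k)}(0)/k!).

L = (-32 + 128·x + 1536·x^2) + (19 - 32·x - 656·x^2 + 1536·x^3)·Dx + (-1 - 15·x - 240·x^3 + 256·x^4)·Dx^2  (order 2).
h: a_k = 17, 2, -253, 4, 4101, 6, …
ICs: h(0) = 17, h′(0) = 2.

f: a_k = 1, 1, 1, 1, 1, 1, …
g: a_k = 0, 16, 0, -256/3, 0, 4096/5, …
h₀=f+g: left-lcm gives L₀, ord ≤ 3.
Differentiate: ansatz ord ≤ ord L₀ ⇒ L.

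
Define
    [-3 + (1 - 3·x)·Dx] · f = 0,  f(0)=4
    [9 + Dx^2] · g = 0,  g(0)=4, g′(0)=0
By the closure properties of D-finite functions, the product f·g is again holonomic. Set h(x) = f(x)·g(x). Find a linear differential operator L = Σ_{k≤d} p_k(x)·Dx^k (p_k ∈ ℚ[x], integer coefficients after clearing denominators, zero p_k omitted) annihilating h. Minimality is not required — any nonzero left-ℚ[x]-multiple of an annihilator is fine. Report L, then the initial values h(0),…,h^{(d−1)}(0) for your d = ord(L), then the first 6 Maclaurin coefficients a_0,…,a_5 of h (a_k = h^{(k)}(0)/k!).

L = (-9 + 27·x) + 6·Dx + (-1 + 3·x)·Dx^2  (order 2).
h: a_k = 16, 48, 72, 216, 702, 2106, …
ICs: h(0) = 16, h′(0) = 48.

f: a_k = 4, 12, 36, 108, 324, 972, …
g: a_k = 4, 0, -18, 0, 27/2, 0, …
f·g: L₀ = L_f ⊗_s L_g, ord ≤ 1·2.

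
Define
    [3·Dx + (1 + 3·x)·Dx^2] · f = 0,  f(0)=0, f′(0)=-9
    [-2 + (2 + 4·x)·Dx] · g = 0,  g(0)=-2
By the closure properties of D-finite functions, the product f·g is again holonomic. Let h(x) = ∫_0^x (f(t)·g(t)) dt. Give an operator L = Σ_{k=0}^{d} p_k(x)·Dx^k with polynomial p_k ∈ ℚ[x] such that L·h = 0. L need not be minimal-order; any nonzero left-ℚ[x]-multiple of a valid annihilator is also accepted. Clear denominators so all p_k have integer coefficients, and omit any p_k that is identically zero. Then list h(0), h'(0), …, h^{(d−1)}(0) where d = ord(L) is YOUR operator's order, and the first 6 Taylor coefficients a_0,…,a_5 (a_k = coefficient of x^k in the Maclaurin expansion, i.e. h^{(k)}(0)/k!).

L = 3·x·Dx + (1 + 2·x)·Dx^2 + (1 + 7·x + 16·x^2 + 12·x^3)·Dx^3  (order 3).
h: a_k = 0, 0, 9, -3, 9/2, -9, …
ICs: h(0) = 0, h′(0) = 0, h′′(0) = 18.

f: a_k = 0, -9, 27/2, -27, 243/4, -729/5, …
g: a_k = -2, -2, 1, -1, 5/4, -7/4, …
Sym-product of L_f,L_g gives L₀ (≤ ord 2).
h=∫h₀ ⇒ L = L₀·Dx.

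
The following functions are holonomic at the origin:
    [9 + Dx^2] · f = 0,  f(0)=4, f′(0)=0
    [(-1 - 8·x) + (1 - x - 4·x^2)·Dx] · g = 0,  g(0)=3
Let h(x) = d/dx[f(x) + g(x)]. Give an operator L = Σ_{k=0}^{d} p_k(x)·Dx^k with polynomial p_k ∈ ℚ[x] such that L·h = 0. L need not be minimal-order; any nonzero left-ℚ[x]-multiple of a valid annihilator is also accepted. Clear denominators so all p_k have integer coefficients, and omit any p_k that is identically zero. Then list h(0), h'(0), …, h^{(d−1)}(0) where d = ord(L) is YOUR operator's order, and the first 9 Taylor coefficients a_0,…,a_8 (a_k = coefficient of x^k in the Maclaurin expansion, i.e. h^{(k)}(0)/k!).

f: a_k = 4, 0, -18, 0, 27/2, 0, -81/20, 0, 729/1120, …
g: a_k = 3, 3, 15, 27, 87, 195, 543, 1323, 3495, …
Sum ⇒ L₀ = lclm(L_f,L_g) in ℚ(x)⟨Dx⟩.
Differentiate: ansatz ord ≤ ord L₀ ⇒ L.
L = (2358 + 13068·x + 57006·x^2 + 38520·x^3 + 83520·x^4 + 31104·x^5 + 41472·x^6) + (-189 - 1413·x + 1251·x^2 + 4203·x^3 + 5580·x^4 + 11952·x^5 + 12096·x^6 + 13824·x^7)·Dx + (262 + 1452·x + 6334·x^2 + 4280·x^3 + 9280·x^4 + 3456·x^5 + 4608·x^6)·Dx^2 + (-21 - 157·x + 139·x^2 + 467·x^3 + 620·x^4 + 1328·x^5 + 1344·x^6 + 1536·x^7)·Dx^3  (order 3).
h: a_k = 3, -6, 81, 402, 975, 32337/10, 9261, 3915129/140, 79083, …
ICs: h(0) = 3, h′(0) = -6, h′′(0) = 162.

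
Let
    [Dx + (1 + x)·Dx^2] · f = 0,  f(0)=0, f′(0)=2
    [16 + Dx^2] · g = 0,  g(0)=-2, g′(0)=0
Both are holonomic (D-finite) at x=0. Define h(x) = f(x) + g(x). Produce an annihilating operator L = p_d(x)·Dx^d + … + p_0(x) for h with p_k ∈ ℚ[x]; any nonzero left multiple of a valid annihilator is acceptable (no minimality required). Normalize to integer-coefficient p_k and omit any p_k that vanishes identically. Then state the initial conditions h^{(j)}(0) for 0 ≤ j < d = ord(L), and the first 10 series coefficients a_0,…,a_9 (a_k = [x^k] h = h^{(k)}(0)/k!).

f: a_k = 0, 2, -1, 2/3, -1/2, 2/5, -1/3, 2/7, -1/4, 2/9, …
g: a_k = -2, 0, 16, 0, -64/3, 0, 512/45, 0, -1024/315, 0, …
Weyl lclm of L_f,L_g ⇒ L₀ (ord ≤ 4).
L = (176 + 256·x + 128·x^2)·Dx + (144 + 400·x + 384·x^2 + 128·x^3)·Dx^2 + (11 + 16·x + 8·x^2)·Dx^3 + (9 + 25·x + 24·x^2 + 8·x^3)·Dx^4  (order 4).
h: a_k = -2, 2, 15, 2/3, -131/6, 2/5, 497/45, 2/7, -4411/1260, 2/9, …
ICs: h(0) = -2, h′(0) = 2, h′′(0) = 30, h′′′(0) = 4.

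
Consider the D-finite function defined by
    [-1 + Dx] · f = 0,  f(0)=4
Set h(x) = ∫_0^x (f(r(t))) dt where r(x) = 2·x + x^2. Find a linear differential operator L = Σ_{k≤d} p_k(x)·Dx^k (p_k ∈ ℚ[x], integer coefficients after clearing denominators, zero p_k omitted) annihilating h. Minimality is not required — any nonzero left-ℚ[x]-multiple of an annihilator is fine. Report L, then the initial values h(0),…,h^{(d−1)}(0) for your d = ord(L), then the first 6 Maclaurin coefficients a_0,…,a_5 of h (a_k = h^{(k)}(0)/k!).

f: a_k = 4, 4, 2, 2/3, 1/6, 1/30, …
Change of var in L_f (x↦r) gives L₀.
h=∫₀ˣh₀: take L = L₀·Dx.
L = (-2 - 2·x)·Dx + Dx^2  (order 2).
h: a_k = 0, 4, 4, 4, 10/3, 38/15, …
ICs: h(0) = 0, h′(0) = 4.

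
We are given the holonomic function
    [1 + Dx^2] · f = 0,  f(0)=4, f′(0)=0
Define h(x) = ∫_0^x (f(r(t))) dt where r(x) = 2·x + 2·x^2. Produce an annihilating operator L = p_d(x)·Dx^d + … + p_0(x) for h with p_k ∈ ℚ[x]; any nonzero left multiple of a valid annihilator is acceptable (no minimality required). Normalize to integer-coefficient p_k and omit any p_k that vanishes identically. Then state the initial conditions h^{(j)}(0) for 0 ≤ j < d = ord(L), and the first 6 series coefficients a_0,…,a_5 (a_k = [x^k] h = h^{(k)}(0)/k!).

f: a_k = 4, 0, -2, 0, 1/6, 0, …
f∘r: x↦r, Dx↦Dx/r' in L_f ⇒ L₀.
h=∫h₀ ⇒ L = L₀·Dx.
L = (4 + 24·x + 48·x^2 + 32·x^3)·Dx - 2·Dx^2 + (1 + 2·x)·Dx^3  (order 3).
h: a_k = 0, 4, 0, -8/3, -4, -16/15, …
ICs: h(0) = 0, h′(0) = 4, h′′(0) = 0.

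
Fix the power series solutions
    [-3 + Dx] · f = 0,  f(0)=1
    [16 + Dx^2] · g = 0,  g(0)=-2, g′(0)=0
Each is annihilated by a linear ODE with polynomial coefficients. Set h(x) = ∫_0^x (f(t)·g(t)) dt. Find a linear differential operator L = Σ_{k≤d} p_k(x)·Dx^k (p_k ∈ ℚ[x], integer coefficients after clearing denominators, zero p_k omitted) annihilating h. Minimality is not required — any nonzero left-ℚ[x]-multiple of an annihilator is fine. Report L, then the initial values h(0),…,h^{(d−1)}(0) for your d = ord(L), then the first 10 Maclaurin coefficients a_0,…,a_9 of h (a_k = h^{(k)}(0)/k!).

f: a_k = 1, 3, 9/2, 9/2, 27/8, 81/40, 81/80, 243/560, 729/4480, 243/4480, …
g: a_k = -2, 0, 16, 0, -64/3, 0, 512/45, 0, -1024/315, 0, …
h₀=f·g: eliminate ⇒ L₀, order ≤ 1·2.
∫: right-multiply L₀ by Dx.
L = 25·Dx - 6·Dx^2 + Dx^3  (order 3).
h: a_k = 0, -2, -3, 7/3, 39/4, 527/60, 79/120, -1679/360, -25481/6720, -164833/181440, …
ICs: h(0) = 0, h′(0) = -2, h′′(0) = -6.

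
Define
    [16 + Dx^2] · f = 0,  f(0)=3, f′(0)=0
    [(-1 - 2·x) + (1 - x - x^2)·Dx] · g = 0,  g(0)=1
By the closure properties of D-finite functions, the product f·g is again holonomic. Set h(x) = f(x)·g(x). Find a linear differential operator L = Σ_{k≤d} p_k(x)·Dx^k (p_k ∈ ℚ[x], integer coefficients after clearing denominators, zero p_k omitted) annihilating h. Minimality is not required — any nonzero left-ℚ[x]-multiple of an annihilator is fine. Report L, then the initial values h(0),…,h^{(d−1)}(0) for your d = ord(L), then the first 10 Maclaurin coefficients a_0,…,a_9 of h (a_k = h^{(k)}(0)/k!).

L = (-14 + 16·x + 16·x^2) + (2 + 4·x)·Dx + (-1 + x + x^2)·Dx^2  (order 2).
h: a_k = 3, 3, -18, -15, -1, -16, -511/15, -751/15, -2774/35, -13579/105, …
ICs: h(0) = 3, h′(0) = 3.

f: a_k = 3, 0, -24, 0, 32, 0, -256/15, 0, 512/105, 0, …
g: a_k = 1, 1, 2, 3, 5, 8, 13, 21, 34, 55, …
L₀ := L_f ⊗_s L_g (sym. prod.), ord ≤ 2.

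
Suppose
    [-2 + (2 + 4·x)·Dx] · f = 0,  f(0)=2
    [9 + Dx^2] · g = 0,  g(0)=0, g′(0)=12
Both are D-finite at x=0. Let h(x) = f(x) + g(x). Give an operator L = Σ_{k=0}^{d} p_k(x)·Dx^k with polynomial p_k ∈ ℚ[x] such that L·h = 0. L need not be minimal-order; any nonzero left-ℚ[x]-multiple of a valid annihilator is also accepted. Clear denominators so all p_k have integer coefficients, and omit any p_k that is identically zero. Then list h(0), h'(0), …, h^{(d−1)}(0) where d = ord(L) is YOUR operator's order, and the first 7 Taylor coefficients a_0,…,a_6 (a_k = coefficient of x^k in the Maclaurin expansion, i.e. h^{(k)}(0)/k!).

L = (-27 - 81·x - 81·x^2) + (18 + 117·x + 243·x^2 + 162·x^3)·Dx + (-3 - 9·x - 9·x^2)·Dx^2 + (2 + 13·x + 27·x^2 + 18·x^3)·Dx^3  (order 3).
h: a_k = 2, 14, -1, -17, -5/4, 197/20, -21/8, …
ICs: h(0) = 2, h′(0) = 14, h′′(0) = -2.

f: a_k = 2, 2, -1, 1, -5/4, 7/4, -21/8, …
g: a_k = 0, 12, 0, -18, 0, 81/10, 0, …
L₀ := lclm(L_f,L_g); ord L₀ ≤ 1+2.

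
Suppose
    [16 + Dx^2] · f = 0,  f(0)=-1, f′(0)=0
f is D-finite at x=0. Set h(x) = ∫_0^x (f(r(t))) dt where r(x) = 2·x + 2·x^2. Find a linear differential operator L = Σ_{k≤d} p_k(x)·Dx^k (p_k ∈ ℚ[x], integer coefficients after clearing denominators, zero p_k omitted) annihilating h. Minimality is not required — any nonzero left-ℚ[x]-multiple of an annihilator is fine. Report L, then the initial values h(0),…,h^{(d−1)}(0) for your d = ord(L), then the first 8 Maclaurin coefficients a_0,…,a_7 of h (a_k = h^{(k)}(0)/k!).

L = (64 + 384·x + 768·x^2 + 512·x^3)·Dx - 2·Dx^2 + (1 + 2·x)·Dx^3  (order 3).
h: a_k = 0, -1, 0, 32/3, 16, -416/15, -1024/9, -29696/315, …
ICs: h(0) = 0, h′(0) = -1, h′′(0) = 0.

f: a_k = -1, 0, 8, 0, -32/3, 0, 256/45, 0, …
f∘r: x↦r, Dx↦Dx/r' in L_f ⇒ L₀.
h=∫h₀ ⇒ L = L₀·Dx.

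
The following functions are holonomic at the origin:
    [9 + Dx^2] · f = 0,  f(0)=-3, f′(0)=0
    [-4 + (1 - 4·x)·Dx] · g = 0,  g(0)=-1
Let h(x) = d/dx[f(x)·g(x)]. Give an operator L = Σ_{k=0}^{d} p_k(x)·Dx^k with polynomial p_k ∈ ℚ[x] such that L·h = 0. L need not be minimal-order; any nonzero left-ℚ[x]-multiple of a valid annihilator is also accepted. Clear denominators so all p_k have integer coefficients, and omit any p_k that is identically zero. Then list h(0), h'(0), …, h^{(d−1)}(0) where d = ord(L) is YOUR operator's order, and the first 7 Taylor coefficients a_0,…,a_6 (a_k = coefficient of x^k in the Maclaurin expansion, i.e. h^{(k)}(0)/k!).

L = (-23 - 72·x + 144·x^2) + (-8 + 32·x)·Dx + (1 - 8·x + 16·x^2)·Dx^2  (order 2).
h: a_k = 12, 69, 414, 4497/2, 22485/2, 2157831/40, 5034939/20, …
ICs: h(0) = 12, h′(0) = 69.

f: a_k = -3, 0, 27/2, 0, -81/8, 0, 243/80, …
g: a_k = -1, -4, -16, -64, -256, -1024, -4096, …
h₀=f·g: eliminate ⇒ L₀, order ≤ 2·1.
Differentiate: ansatz ord ≤ ord L₀ ⇒ L.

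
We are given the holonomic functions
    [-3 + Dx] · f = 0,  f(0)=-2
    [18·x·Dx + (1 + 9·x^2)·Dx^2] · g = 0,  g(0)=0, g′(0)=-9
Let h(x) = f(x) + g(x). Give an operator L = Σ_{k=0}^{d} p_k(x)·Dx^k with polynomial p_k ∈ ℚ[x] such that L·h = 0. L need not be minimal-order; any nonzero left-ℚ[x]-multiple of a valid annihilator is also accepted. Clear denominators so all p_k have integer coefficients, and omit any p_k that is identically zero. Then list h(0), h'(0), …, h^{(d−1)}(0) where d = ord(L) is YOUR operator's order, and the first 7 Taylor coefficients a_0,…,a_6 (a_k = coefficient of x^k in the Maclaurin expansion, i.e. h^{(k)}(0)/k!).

f: a_k = -2, -6, -9, -9, -27/4, -81/20, -81/40, …
g: a_k = 0, -9, 0, 27, 0, -729/5, 0, …
h₀=f+g: left-lcm gives L₀, ord ≤ 3.
L = (18 - 108·x - 162·x^2)·Dx + (-9 + 27·x + 27·x^2 - 81·x^3)·Dx^2 + (1 + 3·x + 9·x^2 + 27·x^3)·Dx^3  (order 3).
h: a_k = -2, -15, -9, 18, -27/4, -2997/20, -81/40, …
ICs: h(0) = -2, h′(0) = -15, h′′(0) = -18.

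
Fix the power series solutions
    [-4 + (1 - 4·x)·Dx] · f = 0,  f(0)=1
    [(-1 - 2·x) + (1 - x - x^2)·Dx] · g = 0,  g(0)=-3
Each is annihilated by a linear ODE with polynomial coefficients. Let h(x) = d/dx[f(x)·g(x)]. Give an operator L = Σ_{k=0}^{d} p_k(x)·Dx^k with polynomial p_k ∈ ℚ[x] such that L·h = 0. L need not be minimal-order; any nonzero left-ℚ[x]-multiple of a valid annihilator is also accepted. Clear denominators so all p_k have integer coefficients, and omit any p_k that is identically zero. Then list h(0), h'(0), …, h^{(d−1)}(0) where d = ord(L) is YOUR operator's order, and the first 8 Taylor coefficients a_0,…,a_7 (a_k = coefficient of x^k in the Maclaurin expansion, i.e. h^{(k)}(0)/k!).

f: a_k = 1, 4, 16, 64, 256, 1024, 4096, 16384, …
g: a_k = -3, -3, -6, -9, -15, -24, -39, -63, …
Sym-product of L_f,L_g gives L₀ (≤ ord 1).
h₀' ⇒ L via d/dx closure of L₀.
L = (44 - 114·x - 66·x^2 + 192·x^3 + 192·x^4) + (-5 + 31·x - 33·x^2 - 62·x^3 + 60·x^4 + 48·x^5)·Dx  (order 1).
h: a_k = -15, -132, -819, -4428, -22260, -107082, -500157, -2287248, …
ICs: h(0) = -15.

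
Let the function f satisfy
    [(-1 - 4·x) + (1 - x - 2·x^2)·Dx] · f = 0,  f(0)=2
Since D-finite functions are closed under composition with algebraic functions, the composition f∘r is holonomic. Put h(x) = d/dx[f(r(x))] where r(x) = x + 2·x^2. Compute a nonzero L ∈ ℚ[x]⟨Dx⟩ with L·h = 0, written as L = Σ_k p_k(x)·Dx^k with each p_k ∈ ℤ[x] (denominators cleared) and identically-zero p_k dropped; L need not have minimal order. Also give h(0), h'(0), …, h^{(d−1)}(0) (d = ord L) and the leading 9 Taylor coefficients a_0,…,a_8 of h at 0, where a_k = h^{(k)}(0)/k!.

L = (10 + 72·x + 240·x^2 + 544·x^3 + 1344·x^4 + 1920·x^5 + 1280·x^6) + (-1 - 7·x - 12·x^2 + 32·x^3 + 200·x^4 + 384·x^5 + 448·x^6 + 256·x^7)·Dx  (order 1).
h: a_k = 2, 20, 102, 424, 1690, 6684, 25102, 92752, 337986, …
ICs: h(0) = 2.

f: a_k = 2, 2, 6, 10, 22, 42, 86, 170, 342, …
f∘r: x↦r, Dx↦Dx/r' in L_f ⇒ L₀.
Differentiate: ansatz ord ≤ ord L₀ ⇒ L.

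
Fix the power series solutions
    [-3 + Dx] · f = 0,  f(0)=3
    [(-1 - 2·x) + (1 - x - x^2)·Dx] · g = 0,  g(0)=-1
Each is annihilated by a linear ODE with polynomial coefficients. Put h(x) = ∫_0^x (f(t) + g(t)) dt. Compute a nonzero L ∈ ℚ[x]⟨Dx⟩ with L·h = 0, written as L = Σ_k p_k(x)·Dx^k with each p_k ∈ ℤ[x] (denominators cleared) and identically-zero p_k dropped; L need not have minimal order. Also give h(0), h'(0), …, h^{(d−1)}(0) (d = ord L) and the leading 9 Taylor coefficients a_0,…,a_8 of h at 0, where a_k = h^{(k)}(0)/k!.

f: a_k = 3, 9, 27/2, 27/2, 81/8, 243/40, 243/80, 729/560, 2187/4480, …
g: a_k = -1, -1, -2, -3, -5, -8, -13, -21, -34, …
h₀=f+g: left-lcm gives L₀, ord ≤ 2.
h=∫h₀ ⇒ L = L₀·Dx.
L = (3 + 9·x + 45·x^2 + 18·x^3)·Dx + (5 - 24·x - 15·x^2 + 18·x^3 + 9·x^4)·Dx^2 + (-2 + 7·x - 8·x^3 - 3·x^4)·Dx^3  (order 3).
h: a_k = 0, 2, 4, 23/6, 21/8, 41/40, -77/240, -797/560, -11031/4480, …
ICs: h(0) = 0, h′(0) = 2, h′′(0) = 8.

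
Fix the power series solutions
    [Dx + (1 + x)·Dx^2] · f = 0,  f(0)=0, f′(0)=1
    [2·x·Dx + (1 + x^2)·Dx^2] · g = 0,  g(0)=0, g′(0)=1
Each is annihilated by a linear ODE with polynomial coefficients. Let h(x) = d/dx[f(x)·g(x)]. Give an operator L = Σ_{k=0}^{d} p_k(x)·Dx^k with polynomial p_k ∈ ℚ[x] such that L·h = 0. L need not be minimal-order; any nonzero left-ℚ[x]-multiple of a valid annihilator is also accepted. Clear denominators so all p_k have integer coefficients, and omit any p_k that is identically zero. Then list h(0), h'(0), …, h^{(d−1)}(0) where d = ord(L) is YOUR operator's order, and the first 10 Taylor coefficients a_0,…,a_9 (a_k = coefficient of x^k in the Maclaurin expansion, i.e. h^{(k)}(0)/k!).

L = (24 + 44·x + 80·x^2 + 156·x^3 + 120·x^4 + 52·x^5 + 4·x^7) + (18 + 124·x + 308·x^2 + 484·x^3 + 544·x^4 + 372·x^5 + 140·x^6 + 12·x^7 + 14·x^8)·Dx + (12 + 64·x + 192·x^2 + 312·x^3 + 360·x^4 + 312·x^5 + 192·x^6 + 72·x^7 + 12·x^8 + 8·x^9)·Dx^2 + (5 + 18·x + 37·x^2 + 56·x^3 + 66·x^4 + 60·x^5 + 42·x^6 + 24·x^7 + 9·x^8 + 2·x^9 + x^10)·Dx^3  (order 3).
h: a_k = 0, 2, -3/2, 0, -5/12, 26/15, -77/60, 0, -121/280, 526/315, …
ICs: h(0) = 0, h′(0) = 2, h′′(0) = -3.

f: a_k = 0, 1, -1/2, 1/3, -1/4, 1/5, -1/6, 1/7, -1/8, 1/9, …
g: a_k = 0, 1, 0, -1/3, 0, 1/5, 0, -1/7, 0, 1/9, …
h₀=f·g: eliminate ⇒ L₀, order ≤ 2·2.
Differentiate: ansatz ord ≤ ord L₀ ⇒ L.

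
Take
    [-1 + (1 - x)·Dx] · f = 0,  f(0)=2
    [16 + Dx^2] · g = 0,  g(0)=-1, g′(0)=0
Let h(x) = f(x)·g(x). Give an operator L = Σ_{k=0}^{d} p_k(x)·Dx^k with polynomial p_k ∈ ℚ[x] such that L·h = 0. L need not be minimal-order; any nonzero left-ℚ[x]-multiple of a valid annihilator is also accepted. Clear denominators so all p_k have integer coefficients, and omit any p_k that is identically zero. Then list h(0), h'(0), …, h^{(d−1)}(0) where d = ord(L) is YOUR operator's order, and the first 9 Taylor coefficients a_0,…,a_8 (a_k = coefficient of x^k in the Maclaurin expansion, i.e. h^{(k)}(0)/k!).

f: a_k = 2, 2, 2, 2, 2, 2, 2, 2, 2, …
g: a_k = -1, 0, 8, 0, -32/3, 0, 256/45, 0, -512/315, …
f·g: L₀ = L_f ⊗_s L_g, ord ≤ 1·2.
L = (-16 + 16·x) + 2·Dx + (-1 + x)·Dx^2  (order 2).
h: a_k = -2, -2, 14, 14, -22/3, -22/3, 182/45, 182/45, 50/63, …
ICs: h(0) = -2, h′(0) = -2.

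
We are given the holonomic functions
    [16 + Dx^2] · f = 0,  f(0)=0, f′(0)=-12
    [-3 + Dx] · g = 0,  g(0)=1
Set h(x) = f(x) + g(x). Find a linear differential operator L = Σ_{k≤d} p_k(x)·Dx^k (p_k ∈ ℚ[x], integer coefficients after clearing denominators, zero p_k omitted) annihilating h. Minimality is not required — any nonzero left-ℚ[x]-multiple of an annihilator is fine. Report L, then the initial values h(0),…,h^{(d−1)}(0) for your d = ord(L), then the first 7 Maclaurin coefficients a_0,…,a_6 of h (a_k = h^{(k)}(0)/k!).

f: a_k = 0, -12, 0, 32, 0, -128/5, 0, …
g: a_k = 1, 3, 9/2, 9/2, 27/8, 81/40, 81/80, …
h₀=f+g: left-lcm gives L₀, ord ≤ 3.
L = -48 + 16·Dx - 3·Dx^2 + Dx^3  (order 3).
h: a_k = 1, -9, 9/2, 73/2, 27/8, -943/40, 81/80, …
ICs: h(0) = 1, h′(0) = -9, h′′(0) = 9.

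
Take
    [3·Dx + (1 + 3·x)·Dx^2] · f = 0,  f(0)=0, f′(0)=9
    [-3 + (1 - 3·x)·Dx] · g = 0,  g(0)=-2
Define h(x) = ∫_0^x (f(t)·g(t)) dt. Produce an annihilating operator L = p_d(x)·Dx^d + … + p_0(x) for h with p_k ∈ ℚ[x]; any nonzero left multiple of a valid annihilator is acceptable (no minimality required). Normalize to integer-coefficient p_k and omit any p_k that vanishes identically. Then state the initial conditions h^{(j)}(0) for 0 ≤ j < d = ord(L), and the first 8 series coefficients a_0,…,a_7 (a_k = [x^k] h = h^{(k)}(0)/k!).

f: a_k = 0, 9, -27/2, 27, -243/4, 729/5, -729/2, 6561/7, …
g: a_k = -2, -6, -18, -54, -162, -486, -1458, -4374, …
Product ⇒ symmetric product L₀, ord ≤ 2.
h=∫h₀ ⇒ L = L₀·Dx.
L = 9·Dx + (3 + 27·x)·Dx^2 + (-1 + 9·x^2)·Dx^3  (order 3).
h: a_k = 0, 0, -9, -9, -135/4, -567/10, -3807/20, -26973/70, …
ICs: h(0) = 0, h′(0) = 0, h′′(0) = -18.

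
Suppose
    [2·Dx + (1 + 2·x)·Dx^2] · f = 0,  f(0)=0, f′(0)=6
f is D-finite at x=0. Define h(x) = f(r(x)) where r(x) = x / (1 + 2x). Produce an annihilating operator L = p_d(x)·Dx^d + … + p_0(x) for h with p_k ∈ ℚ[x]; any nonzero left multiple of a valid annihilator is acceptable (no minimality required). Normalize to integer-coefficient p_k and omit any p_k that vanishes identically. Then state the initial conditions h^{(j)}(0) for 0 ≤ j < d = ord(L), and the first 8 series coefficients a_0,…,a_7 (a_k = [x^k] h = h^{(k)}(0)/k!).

f: a_k = 0, 6, -6, 8, -12, 96/5, -32, 384/7, …
Change of var in L_f (x↦r) gives L₀.
L = (6 + 16·x)·Dx + (1 + 6·x + 8·x^2)·Dx^2  (order 2).
h: a_k = 0, 6, -18, 56, -180, 2976/5, -2016, 48768/7, …
ICs: h(0) = 0, h′(0) = 6.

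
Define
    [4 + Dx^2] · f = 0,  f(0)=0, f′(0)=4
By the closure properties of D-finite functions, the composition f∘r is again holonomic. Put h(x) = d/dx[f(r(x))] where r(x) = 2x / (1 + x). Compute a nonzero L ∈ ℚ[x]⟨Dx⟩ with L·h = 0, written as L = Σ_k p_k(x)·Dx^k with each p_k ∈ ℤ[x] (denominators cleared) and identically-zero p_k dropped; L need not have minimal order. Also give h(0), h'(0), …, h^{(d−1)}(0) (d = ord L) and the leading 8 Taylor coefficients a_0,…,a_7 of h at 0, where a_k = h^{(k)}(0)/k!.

f: a_k = 0, 4, 0, -8/3, 0, 8/15, 0, -16/315, …
Change of var in L_f (x↦r) gives L₀.
Differentiate: ansatz ord ≤ ord L₀ ⇒ L.
L = (22 + 12·x + 6·x^2) + (6 + 18·x + 18·x^2 + 6·x^3)·Dx + (1 + 4·x + 6·x^2 + 4·x^3 + x^4)·Dx^2  (order 2).
h: a_k = 8, -16, -40, 224, -1544/3, 720, -19688/45, -40256/45, …
ICs: h(0) = 8, h′(0) = -16.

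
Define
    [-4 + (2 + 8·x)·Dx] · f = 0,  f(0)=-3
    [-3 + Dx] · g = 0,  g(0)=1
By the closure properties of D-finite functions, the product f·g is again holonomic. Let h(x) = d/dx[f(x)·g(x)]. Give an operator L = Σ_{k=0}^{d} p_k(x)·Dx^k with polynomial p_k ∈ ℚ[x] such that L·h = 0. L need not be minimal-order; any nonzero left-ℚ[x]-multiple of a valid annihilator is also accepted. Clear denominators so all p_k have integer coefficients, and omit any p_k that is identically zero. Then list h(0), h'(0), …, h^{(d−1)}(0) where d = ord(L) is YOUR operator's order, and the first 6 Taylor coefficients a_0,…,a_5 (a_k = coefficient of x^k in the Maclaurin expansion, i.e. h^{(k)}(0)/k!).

f: a_k = -3, -6, 6, -12, 30, -84, …
g: a_k = 1, 3, 9/2, 9/2, 27/8, 81/40, …
Product ⇒ symmetric product L₀, ord ≤ 1.
h₀' ⇒ L via d/dx closure of L₀.
L = (17 + 120·x + 144·x^2) + (-5 - 32·x - 48·x^2)·Dx  (order 1).
h: a_k = -15, -51, -207/2, -129/2, -1893/8, 4131/8, …
ICs: h(0) = -15.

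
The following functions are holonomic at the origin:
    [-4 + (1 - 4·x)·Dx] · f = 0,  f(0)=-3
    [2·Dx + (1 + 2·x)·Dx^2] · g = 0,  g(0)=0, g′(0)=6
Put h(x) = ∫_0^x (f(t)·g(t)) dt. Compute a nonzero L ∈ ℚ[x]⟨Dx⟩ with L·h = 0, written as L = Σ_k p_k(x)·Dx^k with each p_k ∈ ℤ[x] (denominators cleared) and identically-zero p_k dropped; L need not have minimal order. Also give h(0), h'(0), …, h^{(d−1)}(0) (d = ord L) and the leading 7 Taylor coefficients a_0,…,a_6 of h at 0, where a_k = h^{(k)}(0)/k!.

L = 8·Dx + (6 + 24·x)·Dx^2 + (-1 + 2·x + 8·x^2)·Dx^3  (order 3).
h: a_k = 0, 0, -9, -18, -60, -924/5, -3128/5, …
ICs: h(0) = 0, h′(0) = 0, h′′(0) = -18.

f: a_k = -3, -12, -48, -192, -768, -3072, -12288, …
g: a_k = 0, 6, -6, 8, -12, 96/5, -32, …
h₀=f·g: eliminate ⇒ L₀, order ≤ 1·2.
Integrate: L := L₀·Dx.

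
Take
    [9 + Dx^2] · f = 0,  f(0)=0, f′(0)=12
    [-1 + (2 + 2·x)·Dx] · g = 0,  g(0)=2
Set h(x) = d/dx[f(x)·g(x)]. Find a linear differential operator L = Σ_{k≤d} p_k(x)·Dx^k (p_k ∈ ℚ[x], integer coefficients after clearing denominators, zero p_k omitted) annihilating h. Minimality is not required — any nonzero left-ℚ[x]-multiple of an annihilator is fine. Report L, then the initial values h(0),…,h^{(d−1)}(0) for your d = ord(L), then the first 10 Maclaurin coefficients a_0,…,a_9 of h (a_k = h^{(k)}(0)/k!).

f: a_k = 0, 12, 0, -18, 0, 81/10, 0, -243/140, 0, 243/1120, …
g: a_k = 2, 1, -1/4, 1/8, -5/64, 7/128, -21/512, 33/1024, -429/16384, 715/32768, …
L₀ := L_f ⊗_s L_g (sym. prod.), ord ≤ 2.
Derive L from L₀ (diff closure).
L = (551 + 1968·x + 2712·x^2 + 1728·x^3 + 432·x^4) + (-44 - 140·x - 144·x^2 - 48·x^3)·Dx + (52 + 200·x + 292·x^2 + 192·x^3 + 48·x^4)·Dx^2  (order 2).
h: a_k = 24, 24, -117, -66, 1581/16, 3123/80, -20529/640, -2367/224, 850419/143360, 5109/4096, …
ICs: h(0) = 24, h′(0) = 24.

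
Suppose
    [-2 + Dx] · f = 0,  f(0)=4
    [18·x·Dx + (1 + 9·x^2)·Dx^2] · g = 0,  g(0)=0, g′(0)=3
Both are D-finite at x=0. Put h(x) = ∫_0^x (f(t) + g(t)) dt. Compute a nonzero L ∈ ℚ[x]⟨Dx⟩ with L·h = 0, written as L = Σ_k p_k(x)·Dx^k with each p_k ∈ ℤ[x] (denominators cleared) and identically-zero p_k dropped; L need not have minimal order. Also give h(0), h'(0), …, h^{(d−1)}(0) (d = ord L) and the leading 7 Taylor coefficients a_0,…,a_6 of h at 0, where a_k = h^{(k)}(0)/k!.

L = (18 - 36·x - 486·x^2 - 324·x^3)·Dx^2 + (-11 + 207·x^2 - 162·x^4)·Dx^3 + (1 + 9·x + 18·x^2 + 81·x^3 + 81·x^4)·Dx^4  (order 4).
h: a_k = 0, 4, 11/2, 8/3, -11/12, 8/15, 149/18, …
ICs: h(0) = 0, h′(0) = 4, h′′(0) = 11, h′′′(0) = 16.

f: a_k = 4, 8, 8, 16/3, 8/3, 16/15, 16/45, …
g: a_k = 0, 3, 0, -9, 0, 243/5, 0, …
L₀ := lclm(L_f,L_g); ord L₀ ≤ 1+2.
∫: right-multiply L₀ by Dx.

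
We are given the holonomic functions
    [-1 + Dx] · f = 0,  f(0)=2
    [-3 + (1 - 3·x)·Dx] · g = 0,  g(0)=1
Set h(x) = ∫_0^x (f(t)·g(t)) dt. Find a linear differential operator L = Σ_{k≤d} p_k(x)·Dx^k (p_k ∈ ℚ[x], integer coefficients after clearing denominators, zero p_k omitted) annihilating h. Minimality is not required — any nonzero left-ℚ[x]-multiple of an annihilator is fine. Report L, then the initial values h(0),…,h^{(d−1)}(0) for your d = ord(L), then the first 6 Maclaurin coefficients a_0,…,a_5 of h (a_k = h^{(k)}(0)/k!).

L = (4 - 3·x)·Dx + (-1 + 3·x)·Dx^2  (order 2).
h: a_k = 0, 2, 4, 25/3, 113/6, 2713/60, …
ICs: h(0) = 0, h′(0) = 2.

f: a_k = 2, 2, 1, 1/3, 1/12, 1/60, …
g: a_k = 1, 3, 9, 27, 81, 243, …
L₀ := L_f ⊗_s L_g (sym. prod.), ord ≤ 1.
Integrate: L := L₀·Dx.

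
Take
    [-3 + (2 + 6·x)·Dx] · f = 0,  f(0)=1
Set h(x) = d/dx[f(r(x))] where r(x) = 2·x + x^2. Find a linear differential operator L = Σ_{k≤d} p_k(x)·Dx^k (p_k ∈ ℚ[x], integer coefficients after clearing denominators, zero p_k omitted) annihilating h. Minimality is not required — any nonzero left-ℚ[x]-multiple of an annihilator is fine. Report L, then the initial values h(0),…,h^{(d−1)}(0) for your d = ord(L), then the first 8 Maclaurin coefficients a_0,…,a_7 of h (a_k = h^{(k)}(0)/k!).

f: a_k = 1, 3/2, -9/8, 27/16, -405/128, 1701/256, -15309/1024, 72171/2048, …
Change of var in L_f (x↦r) gives L₀.
h₀' ⇒ L via d/dx closure of L₀.
L = -2 + (-1 - 7·x - 9·x^2 - 3·x^3)·Dx  (order 1).
h: a_k = 3, -6, 27, -126, 1215/2, -2997, 30051/2, -76221, …
ICs: h(0) = 3.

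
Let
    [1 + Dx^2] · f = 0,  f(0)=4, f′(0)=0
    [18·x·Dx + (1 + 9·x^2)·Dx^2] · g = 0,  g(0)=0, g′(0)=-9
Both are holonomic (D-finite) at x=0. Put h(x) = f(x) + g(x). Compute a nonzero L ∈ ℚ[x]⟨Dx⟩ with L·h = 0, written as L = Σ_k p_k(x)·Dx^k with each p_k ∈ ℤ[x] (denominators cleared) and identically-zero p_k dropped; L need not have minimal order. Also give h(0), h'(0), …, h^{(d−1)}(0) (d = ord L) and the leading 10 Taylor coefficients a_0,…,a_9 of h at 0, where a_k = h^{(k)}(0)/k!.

f: a_k = 4, 0, -2, 0, 1/6, 0, -1/180, 0, 1/10080, 0, …
g: a_k = 0, -9, 0, 27, 0, -729/5, 0, 6561/7, 0, -6561, …
L₀ := lclm(L_f,L_g); ord L₀ ≤ 2+2.
L = (-1926·x + 17820·x^3 + 1458·x^5)·Dx + (-17 + 351·x^2 + 4617·x^4 + 729·x^6)·Dx^2 + (-1926·x + 17820·x^3 + 1458·x^5)·Dx^3 + (-17 + 351·x^2 + 4617·x^4 + 729·x^6)·Dx^4  (order 4).
h: a_k = 4, -9, -2, 27, 1/6, -729/5, -1/180, 6561/7, 1/10080, -6561, …
ICs: h(0) = 4, h′(0) = -9, h′′(0) = -4, h′′′(0) = 162.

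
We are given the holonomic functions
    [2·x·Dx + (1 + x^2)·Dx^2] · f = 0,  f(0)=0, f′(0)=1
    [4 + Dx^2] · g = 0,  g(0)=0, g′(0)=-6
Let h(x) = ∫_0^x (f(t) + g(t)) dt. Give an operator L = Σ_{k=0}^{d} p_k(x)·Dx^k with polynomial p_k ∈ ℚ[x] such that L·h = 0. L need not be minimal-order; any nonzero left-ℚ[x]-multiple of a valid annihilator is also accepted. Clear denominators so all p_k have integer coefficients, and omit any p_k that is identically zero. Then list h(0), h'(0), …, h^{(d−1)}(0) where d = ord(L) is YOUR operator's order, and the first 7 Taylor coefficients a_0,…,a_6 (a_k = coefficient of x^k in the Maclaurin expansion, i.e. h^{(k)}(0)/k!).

L = (-32·x + 80·x^3 + 16·x^5)·Dx^2 + (4 + 32·x^2 + 36·x^4 + 8·x^6)·Dx^3 + (-8·x + 20·x^3 + 4·x^5)·Dx^4 + (1 + 8·x^2 + 9·x^4 + 2·x^6)·Dx^5  (order 5).
h: a_k = 0, 0, -5/2, 0, 11/12, 0, -1/10, …
ICs: h(0) = 0, h′(0) = 0, h′′(0) = -5, h′′′(0) = 0, h′′′′(0) = 22.

f: a_k = 0, 1, 0, -1/3, 0, 1/5, 0, …
g: a_k = 0, -6, 0, 4, 0, -4/5, 0, …
L₀ := lclm(L_f,L_g); ord L₀ ≤ 2+2.
∫: right-multiply L₀ by Dx.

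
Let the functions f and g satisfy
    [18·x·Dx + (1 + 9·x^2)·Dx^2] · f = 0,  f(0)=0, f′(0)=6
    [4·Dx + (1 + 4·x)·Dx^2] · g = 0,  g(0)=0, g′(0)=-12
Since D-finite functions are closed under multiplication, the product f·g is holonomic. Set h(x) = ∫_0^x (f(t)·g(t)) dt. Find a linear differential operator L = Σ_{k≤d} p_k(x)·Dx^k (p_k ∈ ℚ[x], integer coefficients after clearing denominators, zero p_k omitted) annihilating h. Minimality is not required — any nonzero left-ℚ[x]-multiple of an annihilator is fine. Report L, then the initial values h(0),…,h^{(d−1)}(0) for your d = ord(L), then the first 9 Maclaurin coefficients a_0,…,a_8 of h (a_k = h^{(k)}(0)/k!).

L = (2448 + 17280·x + 76464·x^2 + 518400·x^3 + 1399680·x^4 + 2426112·x^5 + 1679616·x^7)·Dx^2 + (452 + 10800·x + 98028·x^2 + 491184·x^3 + 1840320·x^4 + 4339008·x^5 + 6531840·x^6 + 1259712·x^7 + 5878656·x^8)·Dx^3 + (136 + 1912·x + 18576·x^2 + 103608·x^3 + 389448·x^4 + 1100304·x^5 + 2239488·x^6 + 3277584·x^7 + 1259712·x^8 + 3359232·x^9)·Dx^4 + (13 + 176·x + 1234·x^2 + 6048·x^3 + 22833·x^4 + 68688·x^5 + 154224·x^6 + 279936·x^7 + 399492·x^8 + 209952·x^9 + 419904·x^10)·Dx^5  (order 5).
h: a_k = 0, 0, 0, -24, 36, -168/5, 120, -18504/35, 6978/5, …
ICs: h(0) = 0, h′(0) = 0, h′′(0) = 0, h′′′(0) = -144, h′′′′(0) = 864.

f: a_k = 0, 6, 0, -18, 0, 486/5, 0, -4374/7, 0, …
g: a_k = 0, -12, 24, -64, 192, -3072/5, 2048, -49152/7, 24576, …
Sym-product of L_f,L_g gives L₀ (≤ ord 4).
∫: right-multiply L₀ by Dx.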